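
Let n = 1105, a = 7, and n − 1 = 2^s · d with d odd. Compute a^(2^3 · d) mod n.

781

n − 1 = 1104 = 2^4 · 69, so s = 4 and d = 69.
x_0 = 7^69 mod 1105 = 827.
x_1 = 827^2 mod 1105 = 1039.
x_2 = 1039^2 mod 1105 = 1041.
x_3 = 1041^2 mod 1105 = 781.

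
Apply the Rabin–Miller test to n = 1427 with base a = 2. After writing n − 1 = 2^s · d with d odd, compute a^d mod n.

1426

n − 1 = 1426 = 2^1 · 713, so s = 1 and d = 713.
Repeated squaring mod 1427: 2^1 ≡ 2, 2^2 ≡ 4, 2^4 ≡ 16, 2^8 ≡ 256, 2^16 ≡ 1321, 2^32 ≡ 1247, 2^64 ≡ 1006, 2^128 ≡ 293, 2^256 ≡ 229, 2^512 ≡ 1069.
713 = 512 + 128 + 64 + 8 + 1, so 2^713 ≡ 1069·293·1006·256·2 ≡ 1426 (mod 1427).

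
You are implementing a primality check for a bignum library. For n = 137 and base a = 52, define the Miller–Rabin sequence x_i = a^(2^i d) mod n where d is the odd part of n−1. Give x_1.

100

n − 1 = 136 = 2^3 · 17, so s = 3 and d = 17.
Repeated squaring mod 137: 52^1 ≡ 52, 52^2 ≡ 101, 52^4 ≡ 63, 52^8 ≡ 133, 52^16 ≡ 16.
17 = 16 + 1, so 52^17 ≡ 16·52 ≡ 10 (mod 137).
x_0 = 10.
x_1 = 10^2 mod 137 = 100.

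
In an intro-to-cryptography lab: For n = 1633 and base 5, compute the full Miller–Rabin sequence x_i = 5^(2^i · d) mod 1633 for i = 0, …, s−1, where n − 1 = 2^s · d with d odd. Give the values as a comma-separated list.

431, 1232, 767, 409, 715

n − 1 = 1632 = 2^5 · 51, so s = 5 and d = 51.
x_0 = 5^51 mod 1633 = 431.
x_1 = 431^2 mod 1633 = 1232.
x_2 = 1232^2 mod 1633 = 767.
x_3 = 767^2 mod 1633 = 409.
x_4 = 409^2 mod 1633 = 715.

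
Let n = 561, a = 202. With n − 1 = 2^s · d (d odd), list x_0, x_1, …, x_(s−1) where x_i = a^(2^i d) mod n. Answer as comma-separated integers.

298, 166, 67, 1

n − 1 = 560 = 2^4 · 35, so s = 4 and d = 35.
x_0 = 202^35 mod 561 = 298.
x_1 = 298^2 mod 561 = 166.
x_2 = 166^2 mod 561 = 67.
x_3 = 67^2 mod 561 = 1.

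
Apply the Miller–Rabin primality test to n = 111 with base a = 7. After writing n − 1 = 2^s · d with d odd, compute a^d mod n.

n − 1 = 110 = 2^1 · 55, so s = 1 and d = 55.
7^55 mod 111 = 7.

7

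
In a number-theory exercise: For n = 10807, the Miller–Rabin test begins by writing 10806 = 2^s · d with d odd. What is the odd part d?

Halving: 10806 → 5403; 5403 is odd.
So 10806 = 2^1 · 5403.

5403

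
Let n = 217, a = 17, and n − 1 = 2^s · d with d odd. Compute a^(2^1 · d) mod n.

n − 1 = 216 = 2^3 · 27, so s = 3 and d = 27.
x_0 = 17^27 mod 217 = 153.
x_1 = 153^2 mod 217 = 190.

190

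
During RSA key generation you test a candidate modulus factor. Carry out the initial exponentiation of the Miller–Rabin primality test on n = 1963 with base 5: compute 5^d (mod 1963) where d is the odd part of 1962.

n − 1 = 1962 = 2^1 · 981, so s = 1 and d = 981.
Repeated squaring mod 1963: 5^1 ≡ 5, 5^2 ≡ 25, 5^4 ≡ 625, 5^8 ≡ 1951, 5^16 ≡ 144, 5^32 ≡ 1106, 5^64 ≡ 287, 5^128 ≡ 1886, 5^256 ≡ 40, 5^512 ≡ 1600.
981 = 512 + 256 + 128 + 64 + 16 + 4 + 1, so 5^981 ≡ 1600·40·1886·287·144·625·5 ≡ 525 (mod 1963).

525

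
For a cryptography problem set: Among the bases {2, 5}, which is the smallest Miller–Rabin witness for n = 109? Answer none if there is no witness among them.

n − 1 = 108 = 2^2 · 27, so s = 2 and d = 27.
Base 2: x_0 = 2^27 mod 109 = 33. x_0 is neither 1 nor 108, so continue squaring. x_1 = 33^2 mod 109 = 108. x_1 ≡ −1, so 2 is not a witness.
Base 5: x_0 = 5^27 mod 109 = 1. x_0 = 1, so 5 is not a witness.
No listed base is a witness for 109.

none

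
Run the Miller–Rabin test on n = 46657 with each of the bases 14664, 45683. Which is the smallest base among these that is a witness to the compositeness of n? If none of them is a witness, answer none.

n − 1 = 46656 = 2^6 · 729, so s = 6 and d = 729.
Base 14664: x_0 = 14664^729 mod 46657 = 17576. x_0 is neither 1 nor 46656, so continue squaring. x_1 = 17576^2 mod 46657 = 46436. x_2 = 46436^2 mod 46657 = 2184. x_3 = 2184^2 mod 46657 = 10842. x_4 = 10842^2 mod 46657 = 19981. x_5 = 19981^2 mod 46657 = 43069. Reached i = s−1 = 5 without hitting −1: 14664 is a Miller–Rabin witness and 46657 is composite.
Base 45683: x_0 = 45683^729 mod 46657 = 1405. x_0 is neither 1 nor 46656, so continue squaring. x_1 = 1405^2 mod 46657 = 14431. x_2 = 14431^2 mod 46657 = 23570. x_3 = 23570^2 mod 46657 = 1. x_3 = 1 but x_2 ≠ ±1, a nontrivial square root of 1 — 45683 is a witness and 46657 is composite.
The smallest witness among the given bases is 14664.

14664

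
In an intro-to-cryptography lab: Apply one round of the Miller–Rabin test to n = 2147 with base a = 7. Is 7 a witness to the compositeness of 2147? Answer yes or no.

yes

n − 1 = 2146 = 2^1 · 1073, so s = 1 and d = 1073.
x_0 = 7^1073 mod 2147 = 1759.
x_0 ∉ {1, 2146} and s = 1, so 7 is a Miller–Rabin witness and 2147 is composite.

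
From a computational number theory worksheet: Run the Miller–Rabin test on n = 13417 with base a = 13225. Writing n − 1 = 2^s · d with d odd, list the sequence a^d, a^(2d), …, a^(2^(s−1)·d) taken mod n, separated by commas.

6838, 13416, 1

n − 1 = 13416 = 2^3 · 1677, so s = 3 and d = 1677.
x_0 = 13225^1677 mod 13417 = 6838.
x_1 = 6838^2 mod 13417 = 13416.
x_2 = 13416^2 mod 13417 = 1.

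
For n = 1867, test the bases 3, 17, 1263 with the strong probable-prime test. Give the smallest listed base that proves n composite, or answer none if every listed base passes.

n − 1 = 1866 = 2^1 · 933, so s = 1 and d = 933.
Base 3: x_0 = 3^933 mod 1867 = 1866. x_0 = 1866 ≡ −1, so 3 is not a witness.
Base 17: x_0 = 17^933 mod 1867 = 1866. x_0 = 1866 ≡ −1, so 17 is not a witness.
Base 1263: x_0 = 1263^933 mod 1867 = 1. x_0 = 1, so 1263 is not a witness.
No listed base is a witness for 1867.

none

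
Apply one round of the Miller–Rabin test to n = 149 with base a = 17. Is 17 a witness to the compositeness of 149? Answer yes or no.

no

n − 1 = 148 = 2^2 · 37, so s = 2 and d = 37.
Repeated squaring mod 149: 17^1 ≡ 17, 17^2 ≡ 140, 17^4 ≡ 81, 17^8 ≡ 5, 17^16 ≡ 25, 17^32 ≡ 29.
37 = 32 + 4 + 1, so 17^37 ≡ 29·81·17 ≡ 1 (mod 149).
x_0 = 17^37 mod 149 = 1.
x_0 = 1, so 17 is not a witness.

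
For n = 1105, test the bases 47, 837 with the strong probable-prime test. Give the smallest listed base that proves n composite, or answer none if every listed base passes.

none

n − 1 = 1104 = 2^4 · 69, so s = 4 and d = 69.
Base 47: x_0 = 47^69 mod 1105 = 47. x_0 is neither 1 nor 1104, so continue squaring. x_1 = 47^2 mod 1105 = 1104. x_1 ≡ −1, so 47 is not a witness.
Base 837: x_0 = 837^69 mod 1105 = 837. x_0 is neither 1 nor 1104, so continue squaring. x_1 = 837^2 mod 1105 = 1104. x_1 ≡ −1, so 837 is not a witness.
No listed base is a witness for 1105.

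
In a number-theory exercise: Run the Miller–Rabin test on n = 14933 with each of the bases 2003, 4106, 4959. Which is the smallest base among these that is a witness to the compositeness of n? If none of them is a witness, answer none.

n − 1 = 14932 = 2^2 · 3733, so s = 2 and d = 3733.
Base 2003: x_0 = 2003^3733 mod 14933 = 9851. x_0 is neither 1 nor 14932, so continue squaring. x_1 = 9851^2 mod 14933 = 7567. Reached i = s−1 = 1 without hitting −1: 2003 is a Miller–Rabin witness and 14933 is composite.
Base 4106: x_0 = 4106^3733 mod 14933 = 13267. x_0 is neither 1 nor 14932, so continue squaring. x_1 = 13267^2 mod 14933 = 12951. Reached i = s−1 = 1 without hitting −1: 4106 is a Miller–Rabin witness and 14933 is composite.
Base 4959: x_0 = 4959^3733 mod 14933 = 13757. x_0 is neither 1 nor 14932, so continue squaring. x_1 = 13757^2 mod 14933 = 9140. Reached i = s−1 = 1 without hitting −1: 4959 is a Miller–Rabin witness and 14933 is composite.
The smallest witness among the given bases is 2003.

2003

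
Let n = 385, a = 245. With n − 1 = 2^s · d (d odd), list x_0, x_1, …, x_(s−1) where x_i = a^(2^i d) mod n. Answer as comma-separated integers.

280, 245, 350, 70, 280, 245, 350

n − 1 = 384 = 2^7 · 3, so s = 7 and d = 3.
x_0 = 245^3 mod 385 = 280.
x_1 = 280^2 mod 385 = 245.
x_2 = 245^2 mod 385 = 350.
x_3 = 350^2 mod 385 = 70.
x_4 = 70^2 mod 385 = 280.
x_5 = 280^2 mod 385 = 245.
x_6 = 245^2 mod 385 = 350.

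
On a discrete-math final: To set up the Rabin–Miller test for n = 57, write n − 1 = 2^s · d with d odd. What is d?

7

Halving: 56 → 28 → 14 → 7; 7 is odd.
So 56 = 2^3 · 7.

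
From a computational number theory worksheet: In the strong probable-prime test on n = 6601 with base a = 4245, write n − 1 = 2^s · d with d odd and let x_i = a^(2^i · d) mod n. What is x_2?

4509

n − 1 = 6600 = 2^3 · 825, so s = 3 and d = 825.
Repeated squaring mod 6601: 4245^1 ≡ 4245, 4245^2 ≡ 5896, 4245^4 ≡ 1950, 4245^8 ≡ 324, 4245^16 ≡ 5961, 4245^32 ≡ 338, 4245^64 ≡ 2027, 4245^128 ≡ 2907, 4245^256 ≡ 1369, 4245^512 ≡ 6078.
825 = 512 + 256 + 32 + 16 + 8 + 1, so 4245^825 ≡ 6078·1369·338·5961·324·4245 ≡ 1749 (mod 6601).
x_0 = 1749.
x_1 = 1749^2 mod 6601 = 2738.
x_2 = 2738^2 mod 6601 = 4509.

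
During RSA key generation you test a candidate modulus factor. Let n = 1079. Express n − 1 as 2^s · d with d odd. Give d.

539

Halving: 1078 → 539; 539 is odd.
So 1078 = 2^1 · 539.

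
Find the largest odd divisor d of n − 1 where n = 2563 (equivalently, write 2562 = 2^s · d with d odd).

Halving: 2562 → 1281; 1281 is odd.
So 2562 = 2^1 · 1281.

1281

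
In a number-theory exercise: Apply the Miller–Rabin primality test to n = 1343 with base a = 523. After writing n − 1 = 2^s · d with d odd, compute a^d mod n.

327

n − 1 = 1342 = 2^1 · 671, so s = 1 and d = 671.
Repeated squaring mod 1343: 523^1 ≡ 523, 523^2 ≡ 900, 523^4 ≡ 171, 523^8 ≡ 1038, 523^16 ≡ 358, 523^32 ≡ 579, 523^64 ≡ 834, 523^128 ≡ 1225, 523^256 ≡ 494, 523^512 ≡ 953.
671 = 512 + 128 + 16 + 8 + 4 + 2 + 1, so 523^671 ≡ 953·1225·358·1038·171·900·523 ≡ 327 (mod 1343).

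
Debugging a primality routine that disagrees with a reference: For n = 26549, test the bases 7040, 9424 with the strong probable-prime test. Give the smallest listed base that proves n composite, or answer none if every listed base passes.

n − 1 = 26548 = 2^2 · 6637, so s = 2 and d = 6637.
Base 7040: x_0 = 7040^6637 mod 26549 = 14054. x_0 is neither 1 nor 26548, so continue squaring. x_1 = 14054^2 mod 26549 = 16905. Reached i = s−1 = 1 without hitting −1: 7040 is a Miller–Rabin witness and 26549 is composite.
Base 9424: x_0 = 9424^6637 mod 26549 = 6757. x_0 is neither 1 nor 26548, so continue squaring. x_1 = 6757^2 mod 26549 = 19318. Reached i = s−1 = 1 without hitting −1: 9424 is a Miller–Rabin witness and 26549 is composite.
The smallest witness among the given bases is 7040.

7040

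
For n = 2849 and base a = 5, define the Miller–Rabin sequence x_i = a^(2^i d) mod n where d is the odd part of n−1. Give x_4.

n − 1 = 2848 = 2^5 · 89, so s = 5 and d = 89.
x_0 = 5^89 mod 2849 = 2649.
x_1 = 2649^2 mod 2849 = 114.
x_2 = 114^2 mod 2849 = 1600.
x_3 = 1600^2 mod 2849 = 1598.
x_4 = 1598^2 mod 2849 = 900.

900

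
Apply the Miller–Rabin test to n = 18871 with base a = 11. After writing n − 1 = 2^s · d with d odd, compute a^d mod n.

12923

n − 1 = 18870 = 2^1 · 9435, so s = 1 and d = 9435.
11^9435 mod 18871 = 12923.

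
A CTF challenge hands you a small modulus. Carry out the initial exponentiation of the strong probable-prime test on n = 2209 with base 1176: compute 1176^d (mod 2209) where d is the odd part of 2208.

n − 1 = 2208 = 2^5 · 69, so s = 5 and d = 69.
1176^69 mod 2209 = 1552.

1552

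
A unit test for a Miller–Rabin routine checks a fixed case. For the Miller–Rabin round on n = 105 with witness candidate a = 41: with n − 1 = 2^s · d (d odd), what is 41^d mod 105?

n − 1 = 104 = 2^3 · 13, so s = 3 and d = 13.
Repeated squaring mod 105: 41^1 ≡ 41, 41^2 ≡ 1, 41^4 ≡ 1, 41^8 ≡ 1.
13 = 8 + 4 + 1, so 41^13 ≡ 1·1·41 ≡ 41 (mod 105).

41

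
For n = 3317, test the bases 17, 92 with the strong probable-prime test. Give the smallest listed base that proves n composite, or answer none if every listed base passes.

n − 1 = 3316 = 2^2 · 829, so s = 2 and d = 829.
Base 17: x_0 = 17^829 mod 3317 = 613. x_0 is neither 1 nor 3316, so continue squaring. x_1 = 613^2 mod 3317 = 948. Reached i = s−1 = 1 without hitting −1: 17 is a Miller–Rabin witness and 3317 is composite.
Base 92: x_0 = 92^829 mod 3317 = 1704. x_0 is neither 1 nor 3316, so continue squaring. x_1 = 1704^2 mod 3317 = 1241. Reached i = s−1 = 1 without hitting −1: 92 is a Miller–Rabin witness and 3317 is composite.
The smallest witness among the given bases is 17.

17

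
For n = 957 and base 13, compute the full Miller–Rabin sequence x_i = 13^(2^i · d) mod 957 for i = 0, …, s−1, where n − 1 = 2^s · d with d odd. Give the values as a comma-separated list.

n − 1 = 956 = 2^2 · 239, so s = 2 and d = 239.
x_0 = 13^239 mod 957 = 622.
x_1 = 622^2 mod 957 = 256.

622, 256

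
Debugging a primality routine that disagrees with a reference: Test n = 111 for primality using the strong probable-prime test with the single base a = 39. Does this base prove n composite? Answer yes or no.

yes

n − 1 = 110 = 2^1 · 55, so s = 1 and d = 55.
x_0 = 39^55 mod 111 = 72.
x_0 ∉ {1, 110} and s = 1, so 39 is a Miller–Rabin witness and 111 is composite.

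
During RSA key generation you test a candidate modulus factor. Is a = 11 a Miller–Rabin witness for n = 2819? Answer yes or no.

no

n − 1 = 2818 = 2^1 · 1409, so s = 1 and d = 1409.
x_0 = 11^1409 mod 2819 = 2818.
x_0 = 2818 ≡ −1, so 11 is not a witness.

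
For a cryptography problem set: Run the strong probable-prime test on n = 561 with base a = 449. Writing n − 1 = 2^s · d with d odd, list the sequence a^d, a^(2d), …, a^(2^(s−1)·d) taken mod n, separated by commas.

n − 1 = 560 = 2^4 · 35, so s = 4 and d = 35.
x_0 = 449^35 mod 561 = 122.
x_1 = 122^2 mod 561 = 298.
x_2 = 298^2 mod 561 = 166.
x_3 = 166^2 mod 561 = 67.

122, 298, 166, 67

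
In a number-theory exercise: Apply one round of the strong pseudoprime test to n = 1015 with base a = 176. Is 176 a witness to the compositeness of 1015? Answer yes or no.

yes

n − 1 = 1014 = 2^1 · 507, so s = 1 and d = 507.
Repeated squaring mod 1015: 176^1 ≡ 176, 176^2 ≡ 526, 176^4 ≡ 596, 176^8 ≡ 981, 176^16 ≡ 141, 176^32 ≡ 596, 176^64 ≡ 981, 176^128 ≡ 141, 176^256 ≡ 596.
507 = 256 + 128 + 64 + 32 + 16 + 8 + 2 + 1, so 176^507 ≡ 596·141·981·596·141·981·526·176 ≡ 211 (mod 1015).
x_0 = 176^507 mod 1015 = 211.
x_0 ∉ {1, 1014} and s = 1, so 176 is a Miller–Rabin witness and 1015 is composite.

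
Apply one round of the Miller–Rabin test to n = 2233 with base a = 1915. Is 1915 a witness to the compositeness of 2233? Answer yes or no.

no

n − 1 = 2232 = 2^3 · 279, so s = 3 and d = 279.
Repeated squaring mod 2233: 1915^1 ≡ 1915, 1915^2 ≡ 639, 1915^4 ≡ 1915, 1915^8 ≡ 639, 1915^16 ≡ 1915, 1915^32 ≡ 639, 1915^64 ≡ 1915, 1915^128 ≡ 639, 1915^256 ≡ 1915.
279 = 256 + 16 + 4 + 2 + 1, so 1915^279 ≡ 1915·1915·1915·639·1915 ≡ 1 (mod 2233).
x_0 = 1915^279 mod 2233 = 1.
x_0 = 1, so 1915 is not a witness.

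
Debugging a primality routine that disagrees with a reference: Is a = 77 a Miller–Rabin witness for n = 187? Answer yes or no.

yes

n − 1 = 186 = 2^1 · 93, so s = 1 and d = 93.
Repeated squaring mod 187: 77^1 ≡ 77, 77^2 ≡ 132, 77^4 ≡ 33, 77^8 ≡ 154, 77^16 ≡ 154, 77^32 ≡ 154, 77^64 ≡ 154.
93 = 64 + 16 + 8 + 4 + 1, so 77^93 ≡ 154·154·154·33·77 ≡ 110 (mod 187).
x_0 = 77^93 mod 187 = 110.
x_0 ∉ {1, 186} and s = 1, so 77 is a Miller–Rabin witness and 187 is composite.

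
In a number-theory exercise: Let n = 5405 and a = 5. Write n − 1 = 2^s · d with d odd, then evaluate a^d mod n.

5255

n − 1 = 5404 = 2^2 · 1351, so s = 2 and d = 1351.
Repeated squaring mod 5405: 5^1 ≡ 5, 5^2 ≡ 25, 5^4 ≡ 625, 5^8 ≡ 1465, 5^16 ≡ 440, 5^32 ≡ 4425, 5^64 ≡ 3715, 5^128 ≡ 2260, 5^256 ≡ 5280, 5^512 ≡ 4815, 5^1024 ≡ 2180.
1351 = 1024 + 256 + 64 + 4 + 2 + 1, so 5^1351 ≡ 2180·5280·3715·625·25·5 ≡ 5255 (mod 5405).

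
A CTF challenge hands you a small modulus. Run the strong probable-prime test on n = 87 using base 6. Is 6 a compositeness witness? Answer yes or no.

n − 1 = 86 = 2^1 · 43, so s = 1 and d = 43.
x_0 = 6^43 mod 87 = 6.
x_0 ∉ {1, 86} and s = 1, so 6 is a Miller–Rabin witness and 87 is composite.

yes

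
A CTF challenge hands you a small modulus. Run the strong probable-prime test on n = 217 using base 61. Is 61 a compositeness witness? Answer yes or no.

no

n − 1 = 216 = 2^3 · 27, so s = 3 and d = 27.
Repeated squaring mod 217: 61^1 ≡ 61, 61^2 ≡ 32, 61^4 ≡ 156, 61^8 ≡ 32, 61^16 ≡ 156.
27 = 16 + 8 + 2 + 1, so 61^27 ≡ 156·32·32·61 ≡ 216 (mod 217).
x_0 = 61^27 mod 217 = 216.
x_0 = 216 ≡ −1, so 61 is not a witness.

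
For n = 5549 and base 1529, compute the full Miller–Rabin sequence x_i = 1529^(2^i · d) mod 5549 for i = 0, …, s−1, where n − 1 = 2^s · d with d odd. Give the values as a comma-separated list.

n − 1 = 5548 = 2^2 · 1387, so s = 2 and d = 1387.
x_0 = 1529^1387 mod 5549 = 5507.
x_1 = 5507^2 mod 5549 = 1764.

5507, 1764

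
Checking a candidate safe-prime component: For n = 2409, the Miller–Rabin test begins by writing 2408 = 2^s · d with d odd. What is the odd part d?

301

Halving: 2408 → 1204 → 602 → 301; 301 is odd.
So 2408 = 2^3 · 301.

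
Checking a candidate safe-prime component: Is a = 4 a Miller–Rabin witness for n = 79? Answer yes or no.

n − 1 = 78 = 2^1 · 39, so s = 1 and d = 39.
x_0 = 4^39 mod 79 = 1.
x_0 = 1, so 4 is not a witness.

no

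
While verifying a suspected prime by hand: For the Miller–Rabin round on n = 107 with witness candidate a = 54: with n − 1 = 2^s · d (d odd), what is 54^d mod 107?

n − 1 = 106 = 2^1 · 53, so s = 1 and d = 53.
54^53 mod 107 = 106.

106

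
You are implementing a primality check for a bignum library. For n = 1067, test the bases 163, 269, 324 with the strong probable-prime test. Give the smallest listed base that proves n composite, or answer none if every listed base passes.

163

n − 1 = 1066 = 2^1 · 533, so s = 1 and d = 533.
Base 163: x_0 = 163^533 mod 1067 = 399. x_0 ∉ {1, 1066} and s = 1, so 163 is a Miller–Rabin witness and 1067 is composite.
Base 269: x_0 = 269^533 mod 1067 = 851. x_0 ∉ {1, 1066} and s = 1, so 269 is a Miller–Rabin witness and 1067 is composite.
Base 324: x_0 = 324^533 mod 1067 = 840. x_0 ∉ {1, 1066} and s = 1, so 324 is a Miller–Rabin witness and 1067 is composite.
The smallest witness among the given bases is 163.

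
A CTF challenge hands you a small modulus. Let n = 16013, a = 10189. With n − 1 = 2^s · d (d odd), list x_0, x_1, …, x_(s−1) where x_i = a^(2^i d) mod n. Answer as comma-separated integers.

15303, 7697

n − 1 = 16012 = 2^2 · 4003, so s = 2 and d = 4003.
x_0 = 10189^4003 mod 16013 = 15303.
x_1 = 15303^2 mod 16013 = 7697.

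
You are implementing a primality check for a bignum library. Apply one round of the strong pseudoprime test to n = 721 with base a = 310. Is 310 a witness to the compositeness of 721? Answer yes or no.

no

n − 1 = 720 = 2^4 · 45, so s = 4 and d = 45.
x_0 = 310^45 mod 721 = 1.
x_0 = 1, so 310 is not a witness.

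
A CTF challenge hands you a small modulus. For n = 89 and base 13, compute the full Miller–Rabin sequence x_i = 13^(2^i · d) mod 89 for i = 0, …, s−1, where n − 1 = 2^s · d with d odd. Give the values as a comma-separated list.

77, 55, 88

n − 1 = 88 = 2^3 · 11, so s = 3 and d = 11.
x_0 = 13^11 mod 89 = 77.
x_1 = 77^2 mod 89 = 55.
x_2 = 55^2 mod 89 = 88.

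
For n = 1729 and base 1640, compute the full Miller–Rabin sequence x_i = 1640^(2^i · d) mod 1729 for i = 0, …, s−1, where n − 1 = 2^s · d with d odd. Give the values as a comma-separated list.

n − 1 = 1728 = 2^6 · 27, so s = 6 and d = 27.
x_0 = 1640^27 mod 1729 = 1464.
x_1 = 1464^2 mod 1729 = 1065.
x_2 = 1065^2 mod 1729 = 1.
x_3 = 1^2 mod 1729 = 1.
x_4 = 1^2 mod 1729 = 1.
x_5 = 1^2 mod 1729 = 1.

1464, 1065, 1, 1, 1, 1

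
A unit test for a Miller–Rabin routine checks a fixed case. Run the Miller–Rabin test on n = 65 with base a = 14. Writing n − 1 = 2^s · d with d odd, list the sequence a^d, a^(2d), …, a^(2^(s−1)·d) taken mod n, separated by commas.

n − 1 = 64 = 2^6 · 1, so s = 6 and d = 1.
x_0 = 14^1 mod 65 = 14.
x_1 = 14^2 mod 65 = 1.
x_2 = 1^2 mod 65 = 1.
x_3 = 1^2 mod 65 = 1.
x_4 = 1^2 mod 65 = 1.
x_5 = 1^2 mod 65 = 1.

14, 1, 1, 1, 1, 1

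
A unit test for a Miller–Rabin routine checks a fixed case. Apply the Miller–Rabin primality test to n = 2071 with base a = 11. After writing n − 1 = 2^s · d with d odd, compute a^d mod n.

913

n − 1 = 2070 = 2^1 · 1035, so s = 1 and d = 1035.
11^1035 mod 2071 = 913.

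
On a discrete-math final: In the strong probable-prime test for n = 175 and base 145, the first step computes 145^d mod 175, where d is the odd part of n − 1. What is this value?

125

n − 1 = 174 = 2^1 · 87, so s = 1 and d = 87.
145^87 mod 175 = 125.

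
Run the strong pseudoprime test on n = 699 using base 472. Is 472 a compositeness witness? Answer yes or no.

n − 1 = 698 = 2^1 · 349, so s = 1 and d = 349.
Repeated squaring mod 699: 472^1 ≡ 472, 472^2 ≡ 502, 472^4 ≡ 364, 472^8 ≡ 385, 472^16 ≡ 37, 472^32 ≡ 670, 472^64 ≡ 142, 472^128 ≡ 592, 472^256 ≡ 265.
349 = 256 + 64 + 16 + 8 + 4 + 1, so 472^349 ≡ 265·142·37·385·364·472 ≡ 460 (mod 699).
x_0 = 472^349 mod 699 = 460.
x_0 ∉ {1, 698} and s = 1, so 472 is a Miller–Rabin witness and 699 is composite.

yes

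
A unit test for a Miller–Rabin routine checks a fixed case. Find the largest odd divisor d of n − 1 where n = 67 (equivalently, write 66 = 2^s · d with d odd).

33

Halving: 66 → 33; 33 is odd.
So 66 = 2^1 · 33.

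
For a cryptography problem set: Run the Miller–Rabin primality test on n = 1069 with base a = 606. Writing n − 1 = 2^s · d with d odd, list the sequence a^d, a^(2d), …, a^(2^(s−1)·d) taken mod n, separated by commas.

n − 1 = 1068 = 2^2 · 267, so s = 2 and d = 267.
x_0 = 606^267 mod 1069 = 1068.
x_1 = 1068^2 mod 1069 = 1.

1068, 1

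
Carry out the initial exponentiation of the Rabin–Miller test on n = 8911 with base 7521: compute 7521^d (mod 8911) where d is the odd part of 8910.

2547

n − 1 = 8910 = 2^1 · 4455, so s = 1 and d = 4455.
Repeated squaring mod 8911: 7521^1 ≡ 7521, 7521^2 ≡ 7324, 7521^4 ≡ 5667, 7521^8 ≡ 8556, 7521^16 ≡ 1271, 7521^32 ≡ 2550, 7521^64 ≡ 6381, 7521^128 ≡ 2802, 7521^256 ≡ 613, 7521^512 ≡ 1507, 7521^1024 ≡ 7655, 7521^2048 ≡ 289, 7521^4096 ≡ 3322.
4455 = 4096 + 256 + 64 + 32 + 4 + 2 + 1, so 7521^4455 ≡ 3322·613·6381·2550·5667·7324·7521 ≡ 2547 (mod 8911).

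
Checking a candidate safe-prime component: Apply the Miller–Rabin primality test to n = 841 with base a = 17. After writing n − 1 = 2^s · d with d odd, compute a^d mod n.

n − 1 = 840 = 2^3 · 105, so s = 3 and d = 105.
Repeated squaring mod 841: 17^1 ≡ 17, 17^2 ≡ 289, 17^4 ≡ 262, 17^8 ≡ 523, 17^16 ≡ 204, 17^32 ≡ 407, 17^64 ≡ 813.
105 = 64 + 32 + 8 + 1, so 17^105 ≡ 813·407·523·17 ≡ 162 (mod 841).

162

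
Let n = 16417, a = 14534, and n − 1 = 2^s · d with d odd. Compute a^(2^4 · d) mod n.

n − 1 = 16416 = 2^5 · 513, so s = 5 and d = 513.
x_0 = 14534^513 mod 16417 = 4987.
x_1 = 4987^2 mod 16417 = 14831.
x_2 = 14831^2 mod 16417 = 3595.
x_3 = 3595^2 mod 16417 = 3846.
x_4 = 3846^2 mod 16417 = 16416.

16416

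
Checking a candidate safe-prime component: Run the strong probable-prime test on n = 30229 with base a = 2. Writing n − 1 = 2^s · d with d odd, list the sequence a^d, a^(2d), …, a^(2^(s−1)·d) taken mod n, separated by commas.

n − 1 = 30228 = 2^2 · 7557, so s = 2 and d = 7557.
x_0 = 2^7557 mod 30229 = 11336.
x_1 = 11336^2 mod 30229 = 1417.

11336, 1417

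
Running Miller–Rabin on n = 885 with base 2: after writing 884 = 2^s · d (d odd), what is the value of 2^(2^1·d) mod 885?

n − 1 = 884 = 2^2 · 221, so s = 2 and d = 221.
Repeated squaring mod 885: 2^1 ≡ 2, 2^2 ≡ 4, 2^4 ≡ 16, 2^8 ≡ 256, 2^16 ≡ 46, 2^32 ≡ 346, 2^64 ≡ 241, 2^128 ≡ 556.
221 = 128 + 64 + 16 + 8 + 4 + 1, so 2^221 ≡ 556·241·46·256·16·2 ≡ 347 (mod 885).
x_0 = 347.
x_1 = 347^2 mod 885 = 49.

49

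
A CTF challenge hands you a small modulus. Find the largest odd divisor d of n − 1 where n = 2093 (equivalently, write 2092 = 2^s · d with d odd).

523

Halving: 2092 → 1046 → 523; 523 is odd.
So 2092 = 2^2 · 523.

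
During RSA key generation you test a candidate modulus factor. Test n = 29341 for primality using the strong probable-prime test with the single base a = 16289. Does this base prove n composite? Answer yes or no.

n − 1 = 29340 = 2^2 · 7335, so s = 2 and d = 7335.
x_0 = 16289^7335 mod 29341 = 25753.
x_0 is neither 1 nor 29340, so continue squaring.
x_1 = 25753^2 mod 29341 = 22386.
Reached i = s−1 = 1 without hitting −1: 16289 is a Miller–Rabin witness and 29341 is composite.

yes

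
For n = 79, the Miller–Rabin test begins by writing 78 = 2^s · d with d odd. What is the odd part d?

Halving: 78 → 39; 39 is odd.
So 78 = 2^1 · 39.

39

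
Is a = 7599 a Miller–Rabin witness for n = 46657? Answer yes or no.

n − 1 = 46656 = 2^6 · 729, so s = 6 and d = 729.
Repeated squaring mod 46657: 7599^1 ≡ 7599, 7599^2 ≡ 30092, 7599^4 ≡ 9408, 7599^8 ≡ 2135, 7599^16 ≡ 32496, 7599^32 ≡ 2135, 7599^64 ≡ 32496, 7599^128 ≡ 2135, 7599^256 ≡ 32496, 7599^512 ≡ 2135.
729 = 512 + 128 + 64 + 16 + 8 + 1, so 7599^729 ≡ 2135·2135·32496·32496·2135·7599 ≡ 33886 (mod 46657).
x_0 = 7599^729 mod 46657 = 33886.
x_0 is neither 1 nor 46656, so continue squaring.
x_1 = 33886^2 mod 46657 = 32226.
x_2 = 32226^2 mod 46657 = 23570.
x_3 = 23570^2 mod 46657 = 1.
x_3 = 1 but x_2 ≠ ±1, a nontrivial square root of 1 — 7599 is a witness and 46657 is composite.

yes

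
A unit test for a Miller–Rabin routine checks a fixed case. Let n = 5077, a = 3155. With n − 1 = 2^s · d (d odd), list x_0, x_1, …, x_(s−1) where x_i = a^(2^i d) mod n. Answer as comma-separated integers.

4219, 5076

n − 1 = 5076 = 2^2 · 1269, so s = 2 and d = 1269.
x_0 = 3155^1269 mod 5077 = 4219.
x_1 = 4219^2 mod 5077 = 5076.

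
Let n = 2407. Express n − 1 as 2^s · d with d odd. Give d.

Halving: 2406 → 1203; 1203 is odd.
So 2406 = 2^1 · 1203.

1203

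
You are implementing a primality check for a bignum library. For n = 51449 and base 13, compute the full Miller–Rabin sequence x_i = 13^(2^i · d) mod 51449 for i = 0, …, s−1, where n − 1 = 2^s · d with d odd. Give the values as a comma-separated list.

50084, 11061, 51448

n − 1 = 51448 = 2^3 · 6431, so s = 3 and d = 6431.
x_0 = 13^6431 mod 51449 = 50084.
x_1 = 50084^2 mod 51449 = 11061.
x_2 = 11061^2 mod 51449 = 51448.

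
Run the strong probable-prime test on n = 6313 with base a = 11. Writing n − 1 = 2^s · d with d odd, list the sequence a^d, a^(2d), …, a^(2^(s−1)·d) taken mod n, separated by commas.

n − 1 = 6312 = 2^3 · 789, so s = 3 and d = 789.
x_0 = 11^789 mod 6313 = 504.
x_1 = 504^2 mod 6313 = 1496.
x_2 = 1496^2 mod 6313 = 3214.

504, 1496, 3214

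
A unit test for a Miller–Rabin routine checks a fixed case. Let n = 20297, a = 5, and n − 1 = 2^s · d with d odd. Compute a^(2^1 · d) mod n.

n − 1 = 20296 = 2^3 · 2537, so s = 3 and d = 2537.
x_0 = 5^2537 mod 20297 = 8467.
x_1 = 8467^2 mod 20297 = 1085.

1085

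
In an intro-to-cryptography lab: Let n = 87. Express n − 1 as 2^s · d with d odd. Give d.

43

Halving: 86 → 43; 43 is odd.
So 86 = 2^1 · 43.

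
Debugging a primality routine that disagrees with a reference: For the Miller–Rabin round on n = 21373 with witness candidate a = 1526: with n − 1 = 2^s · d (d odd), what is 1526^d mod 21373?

n − 1 = 21372 = 2^2 · 5343, so s = 2 and d = 5343.
1526^5343 mod 21373 = 611.

611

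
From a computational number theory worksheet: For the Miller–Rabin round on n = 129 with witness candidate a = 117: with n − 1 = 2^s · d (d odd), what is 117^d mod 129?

117

n − 1 = 128 = 2^7 · 1, so s = 7 and d = 1.
117^1 mod 129 = 117.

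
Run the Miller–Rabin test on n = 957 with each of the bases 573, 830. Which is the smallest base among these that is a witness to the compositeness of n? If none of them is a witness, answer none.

573

n − 1 = 956 = 2^2 · 239, so s = 2 and d = 239.
Base 573: x_0 = 573^239 mod 957 = 573. x_0 is neither 1 nor 956, so continue squaring. x_1 = 573^2 mod 957 = 78. Reached i = s−1 = 1 without hitting −1: 573 is a Miller–Rabin witness and 957 is composite.
Base 830: x_0 = 830^239 mod 957 = 185. x_0 is neither 1 nor 956, so continue squaring. x_1 = 185^2 mod 957 = 730. Reached i = s−1 = 1 without hitting −1: 830 is a Miller–Rabin witness and 957 is composite.
The smallest witness among the given bases is 573.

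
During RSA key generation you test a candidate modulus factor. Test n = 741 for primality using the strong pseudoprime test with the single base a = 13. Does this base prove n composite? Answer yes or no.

yes

n − 1 = 740 = 2^2 · 185, so s = 2 and d = 185.
By repeated squaring, 13^185 ≡ 52 (mod 741).
x_0 = 13^185 mod 741 = 52.
x_0 is neither 1 nor 740, so continue squaring.
x_1 = 52^2 mod 741 = 481.
Reached i = s−1 = 1 without hitting −1: 13 is a Miller–Rabin witness and 741 is composite.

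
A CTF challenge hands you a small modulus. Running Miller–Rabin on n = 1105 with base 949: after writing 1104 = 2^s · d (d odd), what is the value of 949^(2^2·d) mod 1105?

676

n − 1 = 1104 = 2^4 · 69, so s = 4 and d = 69.
Repeated squaring mod 1105: 949^1 ≡ 949, 949^2 ≡ 26, 949^4 ≡ 676, 949^8 ≡ 611, 949^16 ≡ 936, 949^32 ≡ 936, 949^64 ≡ 936.
69 = 64 + 4 + 1, so 949^69 ≡ 936·676·949 ≡ 624 (mod 1105).
x_0 = 624.
x_1 = 624^2 mod 1105 = 416.
x_2 = 416^2 mod 1105 = 676.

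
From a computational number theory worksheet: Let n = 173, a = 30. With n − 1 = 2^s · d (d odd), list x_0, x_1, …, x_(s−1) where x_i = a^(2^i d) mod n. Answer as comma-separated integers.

n − 1 = 172 = 2^2 · 43, so s = 2 and d = 43.
x_0 = 30^43 mod 173 = 93.
x_1 = 93^2 mod 173 = 172.

93, 172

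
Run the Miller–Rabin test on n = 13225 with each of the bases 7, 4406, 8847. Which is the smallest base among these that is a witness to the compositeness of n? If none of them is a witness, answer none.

7

n − 1 = 13224 = 2^3 · 1653, so s = 3 and d = 1653.
Base 7: x_0 = 7^1653 mod 13225 = 7082. x_0 is neither 1 nor 13224, so continue squaring. x_1 = 7082^2 mod 13225 = 5524. x_2 = 5524^2 mod 13225 = 4501. Reached i = s−1 = 2 without hitting −1: 7 is a Miller–Rabin witness and 13225 is composite.
Base 4406: x_0 = 4406^1653 mod 13225 = 5716. x_0 is neither 1 nor 13224, so continue squaring. x_1 = 5716^2 mod 13225 = 6906. x_2 = 6906^2 mod 13225 = 3486. Reached i = s−1 = 2 without hitting −1: 4406 is a Miller–Rabin witness and 13225 is composite.
Base 8847: x_0 = 8847^1653 mod 13225 = 9677. x_0 is neither 1 nor 13224, so continue squaring. x_1 = 9677^2 mod 13225 = 11329. x_2 = 11329^2 mod 13225 = 10841. Reached i = s−1 = 2 without hitting −1: 8847 is a Miller–Rabin witness and 13225 is composite.
The smallest witness among the given bases is 7.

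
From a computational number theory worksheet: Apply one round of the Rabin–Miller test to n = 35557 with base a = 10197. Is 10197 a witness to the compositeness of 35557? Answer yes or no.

yes

n − 1 = 35556 = 2^2 · 8889, so s = 2 and d = 8889.
x_0 = 10197^8889 mod 35557 = 31325.
x_0 is neither 1 nor 35556, so continue squaring.
x_1 = 31325^2 mod 35557 = 24653.
Reached i = s−1 = 1 without hitting −1: 10197 is a Miller–Rabin witness and 35557 is composite.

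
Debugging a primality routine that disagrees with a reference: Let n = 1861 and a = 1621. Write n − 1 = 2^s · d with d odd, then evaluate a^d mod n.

1

n − 1 = 1860 = 2^2 · 465, so s = 2 and d = 465.
By repeated squaring, 1621^465 ≡ 1 (mod 1861).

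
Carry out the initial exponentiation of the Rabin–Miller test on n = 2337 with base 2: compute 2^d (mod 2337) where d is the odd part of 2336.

1427

n − 1 = 2336 = 2^5 · 73, so s = 5 and d = 73.
Repeated squaring mod 2337: 2^1 ≡ 2, 2^2 ≡ 4, 2^4 ≡ 16, 2^8 ≡ 256, 2^16 ≡ 100, 2^32 ≡ 652, 2^64 ≡ 2107.
73 = 64 + 8 + 1, so 2^73 ≡ 2107·256·2 ≡ 1427 (mod 2337).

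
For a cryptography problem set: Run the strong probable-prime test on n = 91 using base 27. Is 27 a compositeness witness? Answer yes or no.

n − 1 = 90 = 2^1 · 45, so s = 1 and d = 45.
By repeated squaring, 27^45 ≡ 27 (mod 91).
x_0 = 27^45 mod 91 = 27.
x_0 ∉ {1, 90} and s = 1, so 27 is a Miller–Rabin witness and 91 is composite.

yes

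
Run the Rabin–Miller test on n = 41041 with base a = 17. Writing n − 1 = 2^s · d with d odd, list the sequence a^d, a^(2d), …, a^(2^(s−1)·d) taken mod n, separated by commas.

33032, 38039, 24025, 1

n − 1 = 41040 = 2^4 · 2565, so s = 4 and d = 2565.
x_0 = 17^2565 mod 41041 = 33032.
x_1 = 33032^2 mod 41041 = 38039.
x_2 = 38039^2 mod 41041 = 24025.
x_3 = 24025^2 mod 41041 = 1.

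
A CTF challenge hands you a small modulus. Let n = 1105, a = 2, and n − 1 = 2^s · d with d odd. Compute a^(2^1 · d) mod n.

259

n − 1 = 1104 = 2^4 · 69, so s = 4 and d = 69.
x_0 = 2^69 mod 1105 = 967.
x_1 = 967^2 mod 1105 = 259.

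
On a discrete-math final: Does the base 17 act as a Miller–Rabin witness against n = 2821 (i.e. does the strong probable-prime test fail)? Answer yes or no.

n − 1 = 2820 = 2^2 · 705, so s = 2 and d = 705.
Repeated squaring mod 2821: 17^1 ≡ 17, 17^2 ≡ 289, 17^4 ≡ 1712, 17^8 ≡ 2746, 17^16 ≡ 2804, 17^32 ≡ 289, 17^64 ≡ 1712, 17^128 ≡ 2746, 17^256 ≡ 2804, 17^512 ≡ 289.
705 = 512 + 128 + 64 + 1, so 17^705 ≡ 289·2746·1712·17 ≡ 2820 (mod 2821).
x_0 = 17^705 mod 2821 = 2820.
x_0 = 2820 ≡ −1, so 17 is not a witness.

no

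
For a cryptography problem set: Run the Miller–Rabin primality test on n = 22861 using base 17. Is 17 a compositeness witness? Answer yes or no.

no

n − 1 = 22860 = 2^2 · 5715, so s = 2 and d = 5715.
x_0 = 17^5715 mod 22861 = 22860.
x_0 = 22860 ≡ −1, so 17 is not a witness.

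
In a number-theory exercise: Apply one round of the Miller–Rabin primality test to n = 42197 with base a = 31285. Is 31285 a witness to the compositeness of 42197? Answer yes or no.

n − 1 = 42196 = 2^2 · 10549, so s = 2 and d = 10549.
x_0 = 31285^10549 mod 42197 = 42196.
x_0 = 42196 ≡ −1, so 31285 is not a witness.

no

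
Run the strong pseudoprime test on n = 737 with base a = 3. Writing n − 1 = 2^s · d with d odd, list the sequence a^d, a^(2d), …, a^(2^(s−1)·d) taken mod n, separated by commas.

n − 1 = 736 = 2^5 · 23, so s = 5 and d = 23.
x_0 = 3^23 mod 737 = 137.
x_1 = 137^2 mod 737 = 344.
x_2 = 344^2 mod 737 = 416.
x_3 = 416^2 mod 737 = 598.
x_4 = 598^2 mod 737 = 159.

137, 344, 416, 598, 159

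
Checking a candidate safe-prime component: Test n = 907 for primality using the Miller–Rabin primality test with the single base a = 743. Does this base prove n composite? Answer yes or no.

no

n − 1 = 906 = 2^1 · 453, so s = 1 and d = 453.
By repeated squaring, 743^453 ≡ 906 (mod 907).
x_0 = 743^453 mod 907 = 906.
x_0 = 906 ≡ −1, so 743 is not a witness.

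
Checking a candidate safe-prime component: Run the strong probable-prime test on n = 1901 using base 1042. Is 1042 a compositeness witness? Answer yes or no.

n − 1 = 1900 = 2^2 · 475, so s = 2 and d = 475.
x_0 = 1042^475 mod 1901 = 1683.
x_0 is neither 1 nor 1900, so continue squaring.
x_1 = 1683^2 mod 1901 = 1900.
x_1 ≡ −1, so 1042 is not a witness.

no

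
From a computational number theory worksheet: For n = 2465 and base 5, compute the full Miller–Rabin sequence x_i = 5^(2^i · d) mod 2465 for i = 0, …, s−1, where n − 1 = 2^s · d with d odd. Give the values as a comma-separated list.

n − 1 = 2464 = 2^5 · 77, so s = 5 and d = 77.
x_0 = 5^77 mod 2465 = 2145.
x_1 = 2145^2 mod 2465 = 1335.
x_2 = 1335^2 mod 2465 = 30.
x_3 = 30^2 mod 2465 = 900.
x_4 = 900^2 mod 2465 = 1480.

2145, 1335, 30, 900, 1480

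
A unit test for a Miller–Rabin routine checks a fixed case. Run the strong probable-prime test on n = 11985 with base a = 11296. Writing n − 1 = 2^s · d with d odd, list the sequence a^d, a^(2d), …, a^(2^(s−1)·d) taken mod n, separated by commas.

n − 1 = 11984 = 2^4 · 749, so s = 4 and d = 749.
x_0 = 11296^749 mod 11985 = 8101.
x_1 = 8101^2 mod 11985 = 8326.
x_2 = 8326^2 mod 11985 = 1036.
x_3 = 1036^2 mod 11985 = 6631.

8101, 8326, 1036, 6631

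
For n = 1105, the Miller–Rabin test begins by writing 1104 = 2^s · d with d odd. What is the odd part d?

Halving: 1104 → 552 → 276 → 138 → 69; 69 is odd.
So 1104 = 2^4 · 69.

69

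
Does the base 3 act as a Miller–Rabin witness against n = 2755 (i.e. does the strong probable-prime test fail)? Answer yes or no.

yes

n − 1 = 2754 = 2^1 · 1377, so s = 1 and d = 1377.
x_0 = 3^1377 mod 2755 = 968.
x_0 ∉ {1, 2754} and s = 1, so 3 is a Miller–Rabin witness and 2755 is composite.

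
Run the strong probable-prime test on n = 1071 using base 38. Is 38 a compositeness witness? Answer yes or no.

yes

n − 1 = 1070 = 2^1 · 535, so s = 1 and d = 535.
x_0 = 38^535 mod 1071 = 353.
x_0 ∉ {1, 1070} and s = 1, so 38 is a Miller–Rabin witness and 1071 is composite.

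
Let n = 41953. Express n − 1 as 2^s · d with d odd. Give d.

1311

Halving: 41952 → 20976 → 10488 → 5244 → 2622 → 1311; 1311 is odd.
So 41952 = 2^5 · 1311.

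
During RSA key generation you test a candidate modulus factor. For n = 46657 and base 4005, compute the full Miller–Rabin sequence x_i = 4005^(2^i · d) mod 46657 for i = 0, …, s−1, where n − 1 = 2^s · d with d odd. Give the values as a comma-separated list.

n − 1 = 46656 = 2^6 · 729, so s = 6 and d = 729.
x_0 = 4005^729 mod 46657 = 15874.
x_1 = 15874^2 mod 46657 = 36076.
x_2 = 36076^2 mod 46657 = 27418.
x_3 = 27418^2 mod 46657 = 9140.
x_4 = 9140^2 mod 46657 = 23570.
x_5 = 23570^2 mod 46657 = 1.

15874, 36076, 27418, 9140, 23570, 1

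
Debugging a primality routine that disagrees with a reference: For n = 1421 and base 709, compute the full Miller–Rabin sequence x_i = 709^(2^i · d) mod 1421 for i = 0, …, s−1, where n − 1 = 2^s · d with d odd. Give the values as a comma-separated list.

n − 1 = 1420 = 2^2 · 355, so s = 2 and d = 355.
x_0 = 709^355 mod 1421 = 93.
x_1 = 93^2 mod 1421 = 123.

93, 123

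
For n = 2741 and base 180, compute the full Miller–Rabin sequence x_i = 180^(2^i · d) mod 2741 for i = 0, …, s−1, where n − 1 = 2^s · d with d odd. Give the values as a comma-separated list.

n − 1 = 2740 = 2^2 · 685, so s = 2 and d = 685.
x_0 = 180^685 mod 2741 = 2740.
x_1 = 2740^2 mod 2741 = 1.

2740, 1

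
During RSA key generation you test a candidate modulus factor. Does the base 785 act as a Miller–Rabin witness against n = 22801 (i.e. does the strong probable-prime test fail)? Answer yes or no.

no

n − 1 = 22800 = 2^4 · 1425, so s = 4 and d = 1425.
x_0 = 785^1425 mod 22801 = 22800.
x_0 = 22800 ≡ −1, so 785 is not a witness.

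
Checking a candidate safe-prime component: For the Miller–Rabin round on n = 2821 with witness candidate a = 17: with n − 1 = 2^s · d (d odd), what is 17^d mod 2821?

n − 1 = 2820 = 2^2 · 705, so s = 2 and d = 705.
17^705 mod 2821 = 2820.

2820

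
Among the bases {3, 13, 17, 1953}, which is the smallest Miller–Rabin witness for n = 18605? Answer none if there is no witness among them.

n − 1 = 18604 = 2^2 · 4651, so s = 2 and d = 4651.
Base 3: x_0 = 3^4651 mod 18605 = 3907. x_0 is neither 1 nor 18604, so continue squaring. x_1 = 3907^2 mod 18605 = 8549. Reached i = s−1 = 1 without hitting −1: 3 is a Miller–Rabin witness and 18605 is composite.
Base 13: x_0 = 13^4651 mod 18605 = 3002. x_0 is neither 1 nor 18604, so continue squaring. x_1 = 3002^2 mod 18605 = 7184. Reached i = s−1 = 1 without hitting −1: 13 is a Miller–Rabin witness and 18605 is composite.
Base 17: x_0 = 17^4651 mod 18605 = 17063. x_0 is neither 1 nor 18604, so continue squaring. x_1 = 17063^2 mod 18605 = 14929. Reached i = s−1 = 1 without hitting −1: 17 is a Miller–Rabin witness and 18605 is composite.
Base 1953: x_0 = 1953^4651 mod 18605 = 14397. x_0 is neither 1 nor 18604, so continue squaring. x_1 = 14397^2 mod 18605 = 13909. Reached i = s−1 = 1 without hitting −1: 1953 is a Miller–Rabin witness and 18605 is composite.
The smallest witness among the given bases is 3.

3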